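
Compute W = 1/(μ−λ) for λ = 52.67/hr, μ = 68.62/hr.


W = 1/(μ−λ) = 1/(68.62 − 52.67) = 1/15.95 = 0.06270 hr

Final: 0.06270 hr


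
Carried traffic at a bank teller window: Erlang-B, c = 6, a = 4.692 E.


B(6,4.692) = 0.168630 (Erlang-B)
Carried load = a(1 − B) = 4.692·(1 − 0.168630) = 4.692·0.831370 = 3.9008 E

Final: 3.9008 Erlangs


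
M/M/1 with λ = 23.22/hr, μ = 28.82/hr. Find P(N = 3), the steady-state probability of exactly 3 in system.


ρ = 23.22/28.82 = 0.8057
P_n = (1−ρ)·ρ^n = (1 − 0.8057)·0.8057^3 = 0.1943·0.523004 = 0.101625

Final: 0.101625


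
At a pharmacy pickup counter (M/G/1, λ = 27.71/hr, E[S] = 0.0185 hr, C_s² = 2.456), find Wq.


ρ = λ·E[S] = 27.71·0.0185 = 0.5126
E[S²] = E[S]²(1+C_s²) = 0.0185²·(1+2.456) = 0.001183
Wq = λ·E[S²]/(2(1−ρ)) = 27.71·0.001183/(2·0.4874) = 0.03363 hr

Final: 0.03363 hr


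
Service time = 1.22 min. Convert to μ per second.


μ = 1/(service time) in consistent units.
1 second = 0.0166667 min, so μ = 0.0166667/1.22 = 0.01366 per second

Final: 0.01366 /sec


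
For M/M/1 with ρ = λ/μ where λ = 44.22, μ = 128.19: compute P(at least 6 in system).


ρ = 44.22/128.19 = 0.3450
P(N ≥ n) = ρ^n = 0.3450^6 = 0.001685

Final: 0.001685


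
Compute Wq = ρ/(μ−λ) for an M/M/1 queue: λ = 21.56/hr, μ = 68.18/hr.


ρ = 21.56/68.18 = 0.3162
Wq = ρ/(μ−λ) = 0.3162/(68.18 − 21.56) = 0.3162/46.62 = 0.006783 hr

Final: 0.006783 hr


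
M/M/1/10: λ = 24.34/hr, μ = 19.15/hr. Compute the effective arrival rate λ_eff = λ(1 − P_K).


ρ = 1.2710; P_K = (1−ρ)ρ^10/(1−ρ^11) = 0.229650
λ_eff = λ(1 − P_K) = 24.34·(1 − 0.229650) = 24.34·0.770350 = 18.7503 /hr

Final: 18.7503 /hr


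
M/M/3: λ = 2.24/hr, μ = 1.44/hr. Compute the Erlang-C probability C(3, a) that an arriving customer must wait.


a = λ/μ = 1.5556; ρ = a/3 = 0.5185
P₀ = 0.197302 (from M/M/c formula)
C(c,a) = [a^c/(c!(1−ρ))]·P₀ = [3.76406/(6·0.4815)]·0.197302
= 1.30294·0.197302 = 0.257073

Final: 0.257073


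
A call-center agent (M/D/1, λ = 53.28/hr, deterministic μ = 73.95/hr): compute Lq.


ρ = 53.28/73.95 = 0.7205
M/D/1: Lq = ρ²/(2(1−ρ)) = 0.5191/(2·0.2795) = 0.92858

Final: 0.92858


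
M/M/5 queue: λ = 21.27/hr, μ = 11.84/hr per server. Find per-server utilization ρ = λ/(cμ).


ρ = λ/(cμ) = 21.27/(5·11.84) = 21.27/59.20 = 0.3593

Final: 0.3593


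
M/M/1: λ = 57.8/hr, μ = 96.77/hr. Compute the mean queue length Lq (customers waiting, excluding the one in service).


ρ = 57.8/96.77 = 0.5973
Lq = ρ²/(1−ρ) = 0.3568/0.4027 = 0.8859

Final: 0.8859


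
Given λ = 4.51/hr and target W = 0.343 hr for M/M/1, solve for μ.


W = 1/(μ−λ) ⇒ μ − λ = 1/W = 1/0.343 = 2.9155
μ = λ + 1/W = 4.51 + 2.9155 = 7.4255 per hr

Final: 7.4255 /hr


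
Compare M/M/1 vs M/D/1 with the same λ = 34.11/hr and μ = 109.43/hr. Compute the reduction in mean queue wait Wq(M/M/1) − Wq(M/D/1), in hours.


ρ = 34.11/109.43 = 0.3117
Wq(M/M/1) = ρ/(μ−λ) = 0.3117/75.32 = 0.004138 hr
Wq(M/D/1) = ρ/(2(μ−λ)) = 0.002069 hr
Savings = 0.004138 − 0.002069 = 0.002069 hr

Final: 0.002069 hr


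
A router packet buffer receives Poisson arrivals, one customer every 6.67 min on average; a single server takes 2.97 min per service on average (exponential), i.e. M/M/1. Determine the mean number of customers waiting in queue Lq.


λ = 60/6.67 = 8.9955 /hr
μ = 60/2.97 = 20.2020 /hr
ρ = λ/μ = 8.9955/20.2020 = 0.4453
Lq = ρ²/(1−ρ) = 0.1983/0.5547 = 0.3574

Final: 0.3574


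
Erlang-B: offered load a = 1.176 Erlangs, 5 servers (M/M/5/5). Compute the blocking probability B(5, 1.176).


B(c,a) = (a^c/c!) / Σ_{k=0}^{c} a^k/k!
a^5/5! = 0.018744
Σ terms (k=0..5): 1.00000 + 1.17600 + 0.69149 + 0.27106 + 0.07969 + 0.01874 = 3.236988
B = 0.018744/3.236988 = 0.005790

Final: 0.005790


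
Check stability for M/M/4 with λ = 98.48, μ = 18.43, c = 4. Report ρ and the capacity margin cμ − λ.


Total capacity cμ = 4·18.43 = 73.72/hr
ρ = λ/(cμ) = 98.48/73.72 = 1.3359
Stable ⇔ ρ < 1: NO
Spare capacity = cμ − λ = 73.72 − 98.48 = -24.76/hr

Final: ρ = 1.3359; unstable; margin = -24.76/hr


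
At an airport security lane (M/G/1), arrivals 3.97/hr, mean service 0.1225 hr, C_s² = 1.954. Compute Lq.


ρ = λ·E[S] = 3.97·0.1225 = 0.4863
Lq = ρ²(1+C_s²)/(2(1−ρ)) = 0.2365·(1+1.954)/(2·0.5137)
= 0.2365·2.9540/1.0273 = 0.68006

Final: 0.68006


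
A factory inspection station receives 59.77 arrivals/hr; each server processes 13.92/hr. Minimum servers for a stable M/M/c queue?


Stability requires cμ > λ ⇔ c > λ/μ.
λ/μ = 59.77/13.92 = 4.2938
Minimum integer c = ⌊4.2938⌋ + 1 = 5
Check: 5·13.92 = 69.60 > 59.77, while 4·13.92 = 55.68 ≤ 59.77

Final: 5 servers


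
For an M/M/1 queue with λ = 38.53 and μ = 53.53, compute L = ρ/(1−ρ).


ρ = λ/μ = 38.53/53.53 = 0.7198
L = ρ/(1−ρ) = 0.7198/(1 − 0.7198) = 0.7198/0.2802 = 2.5687

Final: 2.5687


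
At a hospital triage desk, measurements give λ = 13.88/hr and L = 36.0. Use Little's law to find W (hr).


W = L/λ = 36.0/13.88 = 2.5937 hr

Final: 2.5937 hr


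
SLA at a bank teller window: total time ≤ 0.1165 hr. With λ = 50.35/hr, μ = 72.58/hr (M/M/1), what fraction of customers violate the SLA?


W ~ Exponential(μ−λ) for M/M/1.
μ − λ = 72.58 − 50.35 = 22.2300
P(W > t) = e^{−(μ−λ)t} = e^{−2.5898} = 0.075035

Final: 0.075035


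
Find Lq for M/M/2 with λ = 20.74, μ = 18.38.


a = λ/μ = 1.1284; ρ = a/2 = 0.5642
P₀ = 0.278609
Lq = P₀·a^c·ρ / (c!·(1−ρ)²) = 0.278609·1.27329·0.5642/(2·0.18992)
= 0.52693

Final: 0.52693


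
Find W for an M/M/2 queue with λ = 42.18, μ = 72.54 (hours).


a = 0.5815; ρ = 0.2907; P₀ = 0.549503
Lq = P₀·a^c·ρ/(c!(1−ρ)²) = 0.05369
Wq = Lq/λ = 0.05369/42.18 = 0.001273 hr
W = Wq + 1/μ = 0.001273 + 0.01379 = 0.01506 hr

Final: 0.01506 hr


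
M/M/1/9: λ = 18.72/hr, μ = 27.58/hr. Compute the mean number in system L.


ρ = 18.72/27.58 = 0.6788
L = ρ[1 − (K+1)ρ^K + Kρ^(K+1)] / [(1−ρ)(1−ρ^(K+1))]
Numerator: 0.6788·(1 − 10·0.030578 + 9·0.020755) = 0.597992
Denominator: (0.3212)·(0.979245) = 0.314580
L = 0.597992/0.314580 = 1.9009

Final: 1.9009


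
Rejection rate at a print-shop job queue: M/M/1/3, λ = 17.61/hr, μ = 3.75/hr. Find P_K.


ρ = λ/μ = 17.61/3.75 = 4.6960
P_K = (1−ρ)ρ^K/(1−ρ^(K+1)) = (-3.6960·103.558146)/(1 − 486.309051)
= -382.750906/-485.309051 = 0.788675

Final: 0.788675


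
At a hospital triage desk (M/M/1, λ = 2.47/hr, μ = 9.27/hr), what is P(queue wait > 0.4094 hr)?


ρ = 2.47/9.27 = 0.2665
P(Wq > t) = ρ·e^{−(μ−λ)t} = 0.2665·e^{−2.7839}
= 0.2665·0.061796 = 0.016466

Final: 0.016466


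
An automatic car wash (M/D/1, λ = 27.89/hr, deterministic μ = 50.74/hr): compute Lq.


ρ = 27.89/50.74 = 0.5497
M/D/1: Lq = ρ²/(2(1−ρ)) = 0.3021/(2·0.4503) = 0.33545

Final: 0.33545


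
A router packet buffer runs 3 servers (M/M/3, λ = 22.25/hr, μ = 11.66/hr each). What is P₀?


a = λ/μ = 22.25/11.66 = 1.9082; ρ = a/c = 0.6361
Σ_{k=0}^{2} a^k/k! (terms k=0..2) = 1.00000 + 1.90823 + 1.82068 = 4.72891
Tail: a^3/(3!(1−ρ)) = 6.94855/(6·0.3639) = 3.18225
P₀ = 1/(4.72891 + 3.18225) = 1/7.91116 = 0.126404

Final: 0.126404


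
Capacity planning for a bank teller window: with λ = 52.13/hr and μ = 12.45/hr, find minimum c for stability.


Stability requires cμ > λ ⇔ c > λ/μ.
λ/μ = 52.13/12.45 = 4.1871
Minimum integer c = ⌊4.1871⌋ + 1 = 5
Check: 5·12.45 = 62.25 > 52.13, while 4·12.45 = 49.80 ≤ 52.13

Final: 5 servers


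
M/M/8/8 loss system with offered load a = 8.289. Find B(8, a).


B(c,a) = (a^c/c!) / Σ_{k=0}^{c} a^k/k!
a^8/8! = 552.709073
Σ terms (k=0..8): 1.00000 + 8.28900 + 34.35376 + 94.91944 + 196.69681 + 326.08397 + 450.48501 + 533.43860 + 552.70907 = 2197.975666
B = 552.709073/2197.975666 = 0.251463

Final: 0.251463


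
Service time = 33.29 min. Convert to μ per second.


μ = 1/(service time) in consistent units.
1 second = 0.0166667 min, so μ = 0.0166667/33.29 = 0.0005007 per second

Final: 0.0005007 /sec


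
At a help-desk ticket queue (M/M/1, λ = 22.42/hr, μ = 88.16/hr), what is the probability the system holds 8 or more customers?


ρ = 22.42/88.16 = 0.2543
P(N ≥ n) = ρ^n = 0.2543^8 = 0.00001749

Final: 0.00001749


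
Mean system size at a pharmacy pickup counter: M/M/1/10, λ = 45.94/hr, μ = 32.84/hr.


ρ = 45.94/32.84 = 1.3989
L = ρ[1 − (K+1)ρ^K + Kρ^(K+1)] / [(1−ρ)(1−ρ^(K+1))]
Numerator: 1.3989·(1 − 11·28.699771 + 10·40.148217) = 121.403441
Denominator: (-0.3989)·(-39.148217) = 15.616372
L = 121.403441/15.616372 = 7.7741

Final: 7.7741


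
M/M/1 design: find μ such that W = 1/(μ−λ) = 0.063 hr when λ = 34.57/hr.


W = 1/(μ−λ) ⇒ μ − λ = 1/W = 1/0.063 = 15.8730
μ = λ + 1/W = 34.57 + 15.8730 = 50.4430 per hr

Final: 50.4430 /hr


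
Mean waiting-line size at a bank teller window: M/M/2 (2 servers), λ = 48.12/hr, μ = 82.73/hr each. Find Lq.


a = λ/μ = 0.5817; ρ = a/2 = 0.2908
P₀ = 0.549396
Lq = P₀·a^c·ρ / (c!·(1−ρ)²) = 0.549396·0.33832·0.2908/(2·0.50293)
= 0.05374

Final: 0.05374


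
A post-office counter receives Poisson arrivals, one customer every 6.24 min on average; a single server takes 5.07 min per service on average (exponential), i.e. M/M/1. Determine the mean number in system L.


λ = 60/6.24 = 9.6154 /hr
μ = 60/5.07 = 11.8343 /hr
ρ = λ/μ = 9.6154/11.8343 = 0.8125
L = ρ/(1−ρ) = 0.8125/0.1875 = 4.3333

Final: 4.3333


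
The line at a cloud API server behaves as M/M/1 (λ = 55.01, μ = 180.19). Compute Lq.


ρ = 55.01/180.19 = 0.3053
Lq = ρ²/(1−ρ) = 0.09320/0.6947 = 0.1342

Final: 0.1342


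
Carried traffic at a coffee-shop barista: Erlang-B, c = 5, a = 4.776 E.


B(5,4.776) = 0.266426 (Erlang-B)
Carried load = a(1 − B) = 4.776·(1 − 0.266426) = 4.776·0.733574 = 3.5035 E

Final: 3.5035 Erlangs


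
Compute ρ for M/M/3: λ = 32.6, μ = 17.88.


ρ = λ/(cμ) = 32.6/(3·17.88) = 32.6/53.64 = 0.6078

Final: 0.6078


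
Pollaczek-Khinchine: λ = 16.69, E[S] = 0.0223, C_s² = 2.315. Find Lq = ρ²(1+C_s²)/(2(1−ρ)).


ρ = λ·E[S] = 16.69·0.0223 = 0.3722
Lq = ρ²(1+C_s²)/(2(1−ρ)) = 0.1385·(1+2.315)/(2·0.6278)
= 0.1385·3.3150/1.2556 = 0.36572

Final: 0.36572


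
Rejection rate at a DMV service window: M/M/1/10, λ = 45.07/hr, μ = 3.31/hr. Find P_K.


ρ = λ/μ = 45.07/3.31 = 13.6163
P_K = (1−ρ)ρ^K/(1−ρ^(K+1)) = (-12.6163·219076423827.279114)/(1 − 2983013420512.226074)
= -2763936996684.947266/-2983013420511.226074 = 0.926559

Final: 0.926559


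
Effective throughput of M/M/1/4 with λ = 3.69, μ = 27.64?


ρ = 0.1335; P_K = (1−ρ)ρ^4/(1−ρ^5) = 0.0002753
λ_eff = λ(1 − P_K) = 3.69·(1 − 0.0002753) = 3.69·0.999725 = 3.6890 /hr

Final: 3.6890 /hr


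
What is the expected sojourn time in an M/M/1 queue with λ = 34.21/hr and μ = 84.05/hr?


W = 1/(μ−λ) = 1/(84.05 − 34.21) = 1/49.84 = 0.02006 hr

Final: 0.02006 hr


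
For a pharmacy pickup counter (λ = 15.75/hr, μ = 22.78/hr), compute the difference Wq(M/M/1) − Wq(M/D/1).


ρ = 15.75/22.78 = 0.6914
Wq(M/M/1) = ρ/(μ−λ) = 0.6914/7.03 = 0.09835 hr
Wq(M/D/1) = ρ/(2(μ−λ)) = 0.04917 hr
Savings = 0.09835 − 0.04917 = 0.04917 hr

Final: 0.04917 hr


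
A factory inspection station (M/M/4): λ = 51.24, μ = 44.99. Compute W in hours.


a = 1.1389; ρ = 0.2847; P₀ = 0.319313
Lq = P₀·a^c·ρ/(c!(1−ρ)²) = 0.01246
Wq = Lq/λ = 0.01246/51.24 = 0.0002431 hr
W = Wq + 1/μ = 0.0002431 + 0.02223 = 0.02247 hr

Final: 0.02247 hr


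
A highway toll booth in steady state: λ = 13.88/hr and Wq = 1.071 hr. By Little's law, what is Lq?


Lq = λWq = 13.88·1.071 = 14.8655

Final: 14.8655


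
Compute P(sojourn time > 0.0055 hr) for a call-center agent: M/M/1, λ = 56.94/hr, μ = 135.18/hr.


W ~ Exponential(μ−λ) for M/M/1.
μ − λ = 135.18 − 56.94 = 78.2400
P(W > t) = e^{−(μ−λ)t} = e^{−0.4303} = 0.650301

Final: 0.650301


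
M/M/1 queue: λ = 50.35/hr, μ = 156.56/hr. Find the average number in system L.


ρ = λ/μ = 50.35/156.56 = 0.3216
L = ρ/(1−ρ) = 0.3216/(1 − 0.3216) = 0.3216/0.6784 = 0.4741

Final: 0.4741


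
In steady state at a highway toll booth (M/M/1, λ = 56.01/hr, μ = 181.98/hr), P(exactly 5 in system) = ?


ρ = 56.01/181.98 = 0.3078
P_n = (1−ρ)·ρ^n = (1 − 0.3078)·0.3078^5 = 0.6922·0.002762 = 0.001912

Final: 0.001912


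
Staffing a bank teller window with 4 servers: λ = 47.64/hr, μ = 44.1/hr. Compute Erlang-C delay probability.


a = λ/μ = 1.0803; ρ = a/4 = 0.2701
P₀ = 0.338797 (from M/M/c formula)
C(c,a) = [a^c/(c!(1−ρ))]·P₀ = [1.36186/(24·0.7299)]·0.338797
= 0.07774·0.338797 = 0.026338

Final: 0.026338


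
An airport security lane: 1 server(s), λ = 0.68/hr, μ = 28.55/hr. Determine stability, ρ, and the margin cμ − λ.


Total capacity cμ = 1·28.55 = 28.55/hr
ρ = λ/(cμ) = 0.68/28.55 = 0.02382
Stable ⇔ ρ < 1: YES
Spare capacity = cμ − λ = 28.55 − 0.68 = 27.87/hr

Final: ρ = 0.02382; stable; margin = 27.87/hr


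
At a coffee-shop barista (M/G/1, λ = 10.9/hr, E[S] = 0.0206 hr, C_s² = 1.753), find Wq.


ρ = λ·E[S] = 10.9·0.0206 = 0.2245
E[S²] = E[S]²(1+C_s²) = 0.0206²·(1+1.753) = 0.001168
Wq = λ·E[S²]/(2(1−ρ)) = 10.9·0.001168/(2·0.7755) = 0.008211 hr

Final: 0.008211 hr


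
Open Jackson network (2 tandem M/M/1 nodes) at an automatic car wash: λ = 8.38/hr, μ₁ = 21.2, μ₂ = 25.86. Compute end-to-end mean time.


Each node sees arrival rate λ = 8.38/hr (tandem ⇒ throughput preserved).
W₁ = 1/(μ₁−λ) = 1/(21.2−8.38) = 0.07800 hr
W₂ = 1/(μ₂−λ) = 1/(25.86−8.38) = 0.05721 hr
W_total = W₁ + W₂ = 0.07800 + 0.05721 = 0.13521 hr

Final: 0.13521 hr


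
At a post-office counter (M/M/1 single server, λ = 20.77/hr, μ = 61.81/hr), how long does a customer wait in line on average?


ρ = 20.77/61.81 = 0.3360
Wq = ρ/(μ−λ) = 0.3360/(61.81 − 20.77) = 0.3360/41.04 = 0.008188 hr

Final: 0.008188 hr


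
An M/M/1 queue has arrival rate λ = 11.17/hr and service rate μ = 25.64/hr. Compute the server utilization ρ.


ρ = λ/μ = 11.17/25.64 = 0.4356

Final: 0.4356


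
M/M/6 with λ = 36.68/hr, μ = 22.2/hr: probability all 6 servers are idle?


a = λ/μ = 36.68/22.2 = 1.6523; ρ = a/c = 0.2754
Σ_{k=0}^{5} a^k/k! (terms k=0..5) = 1.00000 + 1.65225 + 1.36497 + 0.75176 + 0.31052 + 0.10261 = 5.18211
Tail: a^6/(6!(1−ρ)) = 20.34502/(720·0.7246) = 0.03900
P₀ = 1/(5.18211 + 0.03900) = 1/5.22111 = 0.191530

Final: 0.191530


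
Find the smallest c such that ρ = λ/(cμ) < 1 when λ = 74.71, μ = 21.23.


Stability requires cμ > λ ⇔ c > λ/μ.
λ/μ = 74.71/21.23 = 3.5191
Minimum integer c = ⌊3.5191⌋ + 1 = 4
Check: 4·21.23 = 84.92 > 74.71, while 3·21.23 = 63.69 ≤ 74.71

Final: 4 servers


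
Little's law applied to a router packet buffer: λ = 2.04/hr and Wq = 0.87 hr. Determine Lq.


Lq = λWq = 2.04·0.87 = 1.7748

Final: 1.7748


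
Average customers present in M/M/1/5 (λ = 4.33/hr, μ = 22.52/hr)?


ρ = 4.33/22.52 = 0.1923
L = ρ[1 − (K+1)ρ^K + Kρ^(K+1)] / [(1−ρ)(1−ρ^(K+1))]
Numerator: 0.1923·(1 − 6·0.0002628 + 5·0.00005053) = 0.192019
Denominator: (0.8077)·(0.999949) = 0.807686
L = 0.192019/0.807686 = 0.2377

Final: 0.2377


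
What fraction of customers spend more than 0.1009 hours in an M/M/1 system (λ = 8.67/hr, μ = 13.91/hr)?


W ~ Exponential(μ−λ) for M/M/1.
μ − λ = 13.91 − 8.67 = 5.2400
P(W > t) = e^{−(μ−λ)t} = e^{−0.5287} = 0.589361

Final: 0.589361


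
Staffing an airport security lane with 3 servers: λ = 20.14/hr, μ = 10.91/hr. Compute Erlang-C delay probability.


a = λ/μ = 1.8460; ρ = a/3 = 0.6153
P₀ = 0.137446 (from M/M/c formula)
C(c,a) = [a^c/(c!(1−ρ))]·P₀ = [6.29077/(6·0.3847)]·0.137446
= 2.72567·0.137446 = 0.374633

Final: 0.374633


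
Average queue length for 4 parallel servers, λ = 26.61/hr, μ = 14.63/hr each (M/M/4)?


a = λ/μ = 1.8189; ρ = a/4 = 0.4547
P₀ = 0.158423
Lq = P₀·a^c·ρ / (c!·(1−ρ)²) = 0.158423·10.94466·0.4547/(24·0.29733)
= 0.11049

Final: 0.11049


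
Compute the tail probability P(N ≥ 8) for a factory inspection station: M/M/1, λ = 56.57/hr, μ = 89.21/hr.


ρ = 56.57/89.21 = 0.6341
P(N ≥ n) = ρ^n = 0.6341^8 = 0.026145

Final: 0.026145


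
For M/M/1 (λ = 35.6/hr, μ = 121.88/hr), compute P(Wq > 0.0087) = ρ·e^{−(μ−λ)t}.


ρ = 35.6/121.88 = 0.2921
P(Wq > t) = ρ·e^{−(μ−λ)t} = 0.2921·e^{−0.7506}
= 0.2921·0.472066 = 0.137886

Final: 0.137886


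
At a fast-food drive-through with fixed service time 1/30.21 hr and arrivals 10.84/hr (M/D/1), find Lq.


ρ = 10.84/30.21 = 0.3588
M/D/1: Lq = ρ²/(2(1−ρ)) = 0.1288/(2·0.6412) = 0.10040

Final: 0.10040


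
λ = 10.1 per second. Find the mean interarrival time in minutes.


Mean interarrival time = 1/λ = 1/10.1 second = 0.09901 second
In minutes: 0.09901 × 0.0166667 = 0.001650 min

Final: 0.001650 min


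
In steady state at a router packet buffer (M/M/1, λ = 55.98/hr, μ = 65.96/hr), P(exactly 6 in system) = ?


ρ = 55.98/65.96 = 0.8487
P_n = (1−ρ)·ρ^n = (1 − 0.8487)·0.8487^6 = 0.1513·0.373692 = 0.056541

Final: 0.056541


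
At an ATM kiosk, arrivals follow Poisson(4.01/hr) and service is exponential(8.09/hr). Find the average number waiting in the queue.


ρ = 4.01/8.09 = 0.4957
Lq = ρ²/(1−ρ) = 0.2457/0.5043 = 0.4872

Final: 0.4872


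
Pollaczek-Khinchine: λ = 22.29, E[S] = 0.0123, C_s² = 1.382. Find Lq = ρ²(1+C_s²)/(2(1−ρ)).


ρ = λ·E[S] = 22.29·0.0123 = 0.2742
Lq = ρ²(1+C_s²)/(2(1−ρ)) = 0.07517·(1+1.382)/(2·0.7258)
= 0.07517·2.3820/1.4517 = 0.12334

Final: 0.12334


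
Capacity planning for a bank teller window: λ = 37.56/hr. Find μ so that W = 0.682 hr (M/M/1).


W = 1/(μ−λ) ⇒ μ − λ = 1/W = 1/0.682 = 1.4663
μ = λ + 1/W = 37.56 + 1.4663 = 39.0263 per hr

Final: 39.0263 /hr


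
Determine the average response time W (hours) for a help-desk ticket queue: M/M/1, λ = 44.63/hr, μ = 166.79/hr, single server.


W = 1/(μ−λ) = 1/(166.79 − 44.63) = 1/122.16 = 0.008186 hr

Final: 0.008186 hr


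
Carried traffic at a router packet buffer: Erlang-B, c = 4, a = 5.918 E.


B(4,5.918) = 0.464274 (Erlang-B)
Carried load = a(1 − B) = 5.918·(1 − 0.464274) = 5.918·0.535726 = 3.1704 E

Final: 3.1704 Erlangs


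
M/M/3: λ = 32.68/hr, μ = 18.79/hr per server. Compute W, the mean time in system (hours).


a = 1.7392; ρ = 0.5797; P₀ = 0.157777
Lq = P₀·a^c·ρ/(c!(1−ρ)²) = 0.45411
Wq = Lq/λ = 0.45411/32.68 = 0.01390 hr
W = Wq + 1/μ = 0.01390 + 0.05322 = 0.06712 hr

Final: 0.06712 hr


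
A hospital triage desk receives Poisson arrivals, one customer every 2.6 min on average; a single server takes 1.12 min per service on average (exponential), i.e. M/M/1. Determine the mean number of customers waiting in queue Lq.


λ = 60/2.6 = 23.0769 /hr
μ = 60/1.12 = 53.5714 /hr
ρ = λ/μ = 23.0769/53.5714 = 0.4308
Lq = ρ²/(1−ρ) = 0.1856/0.5692 = 0.3260

Final: 0.3260


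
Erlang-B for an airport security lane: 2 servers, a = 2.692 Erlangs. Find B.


B(c,a) = (a^c/c!) / Σ_{k=0}^{c} a^k/k!
a^2/2! = 3.623432
Σ terms (k=0..2): 1.00000 + 2.69200 + 3.62343 = 7.315432
B = 3.623432/7.315432 = 0.495313

Final: 0.495313


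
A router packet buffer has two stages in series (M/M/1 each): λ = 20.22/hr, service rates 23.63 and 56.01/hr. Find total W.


Each node sees arrival rate λ = 20.22/hr (tandem ⇒ throughput preserved).
W₁ = 1/(μ₁−λ) = 1/(23.63−20.22) = 0.29326 hr
W₂ = 1/(μ₂−λ) = 1/(56.01−20.22) = 0.02794 hr
W_total = W₁ + W₂ = 0.29326 + 0.02794 = 0.32120 hr

Final: 0.32120 hr


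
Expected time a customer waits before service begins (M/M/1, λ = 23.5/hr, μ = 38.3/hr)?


ρ = 23.5/38.3 = 0.6136
Wq = ρ/(μ−λ) = 0.6136/(38.3 − 23.5) = 0.6136/14.80 = 0.04146 hr

Final: 0.04146 hr


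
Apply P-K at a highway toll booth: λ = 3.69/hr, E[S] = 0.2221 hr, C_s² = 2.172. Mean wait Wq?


ρ = λ·E[S] = 3.69·0.2221 = 0.8195
E[S²] = E[S]²(1+C_s²) = 0.2221²·(1+2.172) = 0.156470
Wq = λ·E[S²]/(2(1−ρ)) = 3.69·0.156470/(2·0.1805) = 1.59981 hr

Final: 1.59981 hr


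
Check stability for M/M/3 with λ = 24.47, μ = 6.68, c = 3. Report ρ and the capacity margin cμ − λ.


Total capacity cμ = 3·6.68 = 20.04/hr
ρ = λ/(cμ) = 24.47/20.04 = 1.2211
Stable ⇔ ρ < 1: NO
Spare capacity = cμ − λ = 20.04 − 24.47 = -4.43/hr

Final: ρ = 1.2211; unstable; margin = -4.43/hr


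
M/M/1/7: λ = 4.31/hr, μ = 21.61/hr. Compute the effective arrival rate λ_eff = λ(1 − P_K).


ρ = 0.1994; P_K = (1−ρ)ρ^7/(1−ρ^8) = 0.00001005
λ_eff = λ(1 − P_K) = 4.31·(1 − 0.00001005) = 4.31·0.999990 = 4.3100 /hr

Final: 4.3100 /hr


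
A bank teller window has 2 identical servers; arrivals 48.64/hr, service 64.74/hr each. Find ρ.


ρ = λ/(cμ) = 48.64/(2·64.74) = 48.64/129.48 = 0.3757

Final: 0.3757


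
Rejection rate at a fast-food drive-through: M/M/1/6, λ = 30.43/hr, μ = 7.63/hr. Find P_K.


ρ = λ/μ = 30.43/7.63 = 3.9882
P_K = (1−ρ)ρ^K/(1−ρ^(K+1)) = (-2.9882·4024.060360)/(1 − 16048.775459)
= -12024.715099/-16047.775459 = 0.749307

Final: 0.749307


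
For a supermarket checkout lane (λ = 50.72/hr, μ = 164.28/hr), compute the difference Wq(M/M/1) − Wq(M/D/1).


ρ = 50.72/164.28 = 0.3087
Wq(M/M/1) = ρ/(μ−λ) = 0.3087/113.56 = 0.002719 hr
Wq(M/D/1) = ρ/(2(μ−λ)) = 0.001359 hr
Savings = 0.002719 − 0.001359 = 0.001359 hr

Final: 0.001359 hr


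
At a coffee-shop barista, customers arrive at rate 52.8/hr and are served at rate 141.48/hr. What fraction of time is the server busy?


ρ = λ/μ = 52.8/141.48 = 0.3732

Final: 0.3732


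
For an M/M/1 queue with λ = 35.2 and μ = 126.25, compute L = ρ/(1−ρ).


ρ = λ/μ = 35.2/126.25 = 0.2788
L = ρ/(1−ρ) = 0.2788/(1 − 0.2788) = 0.2788/0.7212 = 0.3866

Final: 0.3866


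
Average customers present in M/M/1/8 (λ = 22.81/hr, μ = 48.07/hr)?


ρ = 22.81/48.07 = 0.4745
L = ρ[1 − (K+1)ρ^K + Kρ^(K+1)] / [(1−ρ)(1−ρ^(K+1))]
Numerator: 0.4745·(1 − 9·0.002570 + 8·0.001220) = 0.468169
Denominator: (0.5255)·(0.998780) = 0.524843
L = 0.468169/0.524843 = 0.8920

Final: 0.8920


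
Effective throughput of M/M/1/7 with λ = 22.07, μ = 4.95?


ρ = 4.4586; P_K = (1−ρ)ρ^7/(1−ρ^8) = 0.775719
λ_eff = λ(1 − P_K) = 22.07·(1 − 0.775719) = 22.07·0.224281 = 4.9499 /hr

Final: 4.9499 /hr


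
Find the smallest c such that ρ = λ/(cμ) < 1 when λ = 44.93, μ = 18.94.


Stability requires cμ > λ ⇔ c > λ/μ.
λ/μ = 44.93/18.94 = 2.3722
Minimum integer c = ⌊2.3722⌋ + 1 = 3
Check: 3·18.94 = 56.82 > 44.93, while 2·18.94 = 37.88 ≤ 44.93

Final: 3 servers


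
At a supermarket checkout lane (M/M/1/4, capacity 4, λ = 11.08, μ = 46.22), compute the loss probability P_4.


ρ = λ/μ = 11.08/46.22 = 0.2397
P_K = (1−ρ)ρ^K/(1−ρ^(K+1)) = (0.7603·0.003302)/(1 − 0.0007917)
= 0.002511/0.999208 = 0.002513

Final: 0.002513


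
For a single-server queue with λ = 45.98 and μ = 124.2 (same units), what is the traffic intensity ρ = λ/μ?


ρ = λ/μ = 45.98/124.2 = 0.3702

Final: 0.3702


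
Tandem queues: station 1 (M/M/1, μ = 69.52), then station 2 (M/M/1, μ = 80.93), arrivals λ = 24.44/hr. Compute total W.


Each node sees arrival rate λ = 24.44/hr (tandem ⇒ throughput preserved).
W₁ = 1/(μ₁−λ) = 1/(69.52−24.44) = 0.02218 hr
W₂ = 1/(μ₂−λ) = 1/(80.93−24.44) = 0.01770 hr
W_total = W₁ + W₂ = 0.02218 + 0.01770 = 0.03989 hr

Final: 0.03989 hr


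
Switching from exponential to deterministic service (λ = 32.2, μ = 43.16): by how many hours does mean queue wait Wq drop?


ρ = 32.2/43.16 = 0.7461
Wq(M/M/1) = ρ/(μ−λ) = 0.7461/10.96 = 0.06807 hr
Wq(M/D/1) = ρ/(2(μ−λ)) = 0.03404 hr
Savings = 0.06807 − 0.03404 = 0.03404 hr

Final: 0.03404 hr


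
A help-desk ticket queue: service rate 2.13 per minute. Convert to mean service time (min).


Mean service time = 1/μ = 1/2.13 minute = 0.46948 minute
In minutes: 0.46948 × 1 = 0.4695 min

Final: 0.4695 min


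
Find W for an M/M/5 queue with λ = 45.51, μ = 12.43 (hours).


a = 3.6613; ρ = 0.7323; P₀ = 0.021049
Lq = P₀·a^c·ρ/(c!(1−ρ)²) = 1.17886
Wq = Lq/λ = 1.17886/45.51 = 0.02590 hr
W = Wq + 1/μ = 0.02590 + 0.08045 = 0.10635 hr

Final: 0.10635 hr


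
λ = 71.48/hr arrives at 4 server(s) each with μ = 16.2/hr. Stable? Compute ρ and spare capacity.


Total capacity cμ = 4·16.2 = 64.80/hr
ρ = λ/(cμ) = 71.48/64.80 = 1.1031
Stable ⇔ ρ < 1: NO
Spare capacity = cμ − λ = 64.80 − 71.48 = -6.68/hr

Final: ρ = 1.1031; unstable; margin = -6.68/hr


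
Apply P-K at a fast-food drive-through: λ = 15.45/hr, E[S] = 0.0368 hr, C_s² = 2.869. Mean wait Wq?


ρ = λ·E[S] = 15.45·0.0368 = 0.5686
E[S²] = E[S]²(1+C_s²) = 0.0368²·(1+2.869) = 0.005240
Wq = λ·E[S²]/(2(1−ρ)) = 15.45·0.005240/(2·0.4314) = 0.09382 hr

Final: 0.09382 hr


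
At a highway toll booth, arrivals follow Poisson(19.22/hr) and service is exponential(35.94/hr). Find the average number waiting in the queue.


ρ = 19.22/35.94 = 0.5348
Lq = ρ²/(1−ρ) = 0.2860/0.4652 = 0.6147

Final: 0.6147


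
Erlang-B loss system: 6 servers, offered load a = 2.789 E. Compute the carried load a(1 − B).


B(6,2.789) = 0.041176 (Erlang-B)
Carried load = a(1 − B) = 2.789·(1 − 0.041176) = 2.789·0.958824 = 2.6742 E

Final: 2.6742 Erlangs


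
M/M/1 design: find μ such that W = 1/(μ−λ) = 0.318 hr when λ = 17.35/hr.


W = 1/(μ−λ) ⇒ μ − λ = 1/W = 1/0.318 = 3.1447
μ = λ + 1/W = 17.35 + 3.1447 = 20.4947 per hr

Final: 20.4947 /hr


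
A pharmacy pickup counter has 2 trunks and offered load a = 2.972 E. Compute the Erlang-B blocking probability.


B(c,a) = (a^c/c!) / Σ_{k=0}^{c} a^k/k!
a^2/2! = 4.416392
Σ terms (k=0..2): 1.00000 + 2.97200 + 4.41639 = 8.388392
B = 4.416392/8.388392 = 0.526489

Final: 0.526489


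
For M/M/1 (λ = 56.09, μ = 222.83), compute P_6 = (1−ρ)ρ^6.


ρ = 56.09/222.83 = 0.2517
P_n = (1−ρ)·ρ^n = (1 − 0.2517)·0.2517^6 = 0.7483·0.0002544 = 0.0001903

Final: 0.0001903


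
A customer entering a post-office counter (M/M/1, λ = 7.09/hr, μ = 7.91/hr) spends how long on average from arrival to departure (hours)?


W = 1/(μ−λ) = 1/(7.91 − 7.09) = 1/0.8200 = 1.2195 hr

Final: 1.2195 hr


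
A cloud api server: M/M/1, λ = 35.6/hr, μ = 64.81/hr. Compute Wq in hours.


ρ = 35.6/64.81 = 0.5493
Wq = ρ/(μ−λ) = 0.5493/(64.81 − 35.6) = 0.5493/29.21 = 0.01881 hr

Final: 0.01881 hr


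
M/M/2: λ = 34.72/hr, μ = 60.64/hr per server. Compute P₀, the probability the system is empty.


a = λ/μ = 34.72/60.64 = 0.5726; ρ = a/c = 0.2863
Σ_{k=0}^{1} a^k/k! (terms k=0..1) = 1.00000 + 0.57256 = 1.57256
Tail: a^2/(2!(1−ρ)) = 0.32782/(2·0.7137) = 0.22966
P₀ = 1/(1.57256 + 0.22966) = 1/1.80222 = 0.554872

Final: 0.554872


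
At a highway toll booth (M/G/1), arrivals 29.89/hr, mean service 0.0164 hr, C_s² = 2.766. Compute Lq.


ρ = λ·E[S] = 29.89·0.0164 = 0.4902
Lq = ρ²(1+C_s²)/(2(1−ρ)) = 0.2403·(1+2.766)/(2·0.5098)
= 0.2403·3.7660/1.0196 = 0.88754

Final: 0.88754


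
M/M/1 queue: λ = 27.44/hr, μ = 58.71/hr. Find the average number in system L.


ρ = λ/μ = 27.44/58.71 = 0.4674
L = ρ/(1−ρ) = 0.4674/(1 − 0.4674) = 0.4674/0.5326 = 0.8775

Final: 0.8775


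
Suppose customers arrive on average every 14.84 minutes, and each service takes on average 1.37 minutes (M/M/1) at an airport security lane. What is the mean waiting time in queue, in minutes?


λ = 60/14.84 = 4.0431 /hr
μ = 60/1.37 = 43.7956 /hr
ρ = λ/μ = 4.0431/43.7956 = 0.09232
Wq = ρ/(μ−λ) = 0.09232/(43.7956−4.0431) = 0.002322 hr
In minutes: 0.002322·60 = 0.1393 min

Final: 0.1393 min


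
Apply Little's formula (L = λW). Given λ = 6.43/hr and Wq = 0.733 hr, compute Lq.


Lq = λWq = 6.43·0.733 = 4.7132

Final: 4.7132


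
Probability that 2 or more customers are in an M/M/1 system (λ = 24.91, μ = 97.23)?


ρ = 24.91/97.23 = 0.2562
P(N ≥ n) = ρ^n = 0.2562^2 = 0.065637

Final: 0.065637


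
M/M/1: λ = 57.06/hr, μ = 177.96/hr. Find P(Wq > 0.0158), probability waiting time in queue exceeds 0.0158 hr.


ρ = 57.06/177.96 = 0.3206
P(Wq > t) = ρ·e^{−(μ−λ)t} = 0.3206·e^{−1.9102}
= 0.3206·0.148048 = 0.047469

Final: 0.047469


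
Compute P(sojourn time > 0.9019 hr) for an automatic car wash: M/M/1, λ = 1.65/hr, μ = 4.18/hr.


W ~ Exponential(μ−λ) for M/M/1.
μ − λ = 4.18 − 1.65 = 2.5300
P(W > t) = e^{−(μ−λ)t} = e^{−2.2818} = 0.102100

Final: 0.102100


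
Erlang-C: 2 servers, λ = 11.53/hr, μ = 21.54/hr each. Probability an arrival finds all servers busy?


a = λ/μ = 0.5353; ρ = a/2 = 0.2676
P₀ = 0.577733 (from M/M/c formula)
C(c,a) = [a^c/(c!(1−ρ))]·P₀ = [0.28653/(2·0.7324)]·0.577733
= 0.19562·0.577733 = 0.113016

Final: 0.113016


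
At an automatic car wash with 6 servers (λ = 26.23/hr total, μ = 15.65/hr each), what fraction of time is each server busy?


ρ = λ/(cμ) = 26.23/(6·15.65) = 26.23/93.90 = 0.2793

Final: 0.2793


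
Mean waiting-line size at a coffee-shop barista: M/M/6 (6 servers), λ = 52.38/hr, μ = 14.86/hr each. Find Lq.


a = λ/μ = 3.5249; ρ = a/6 = 0.5875
P₀ = 0.028199
Lq = P₀·a^c·ρ / (c!·(1−ρ)²) = 0.028199·1918.13914·0.5875/(720·0.17017)
= 0.25936

Final: 0.25936


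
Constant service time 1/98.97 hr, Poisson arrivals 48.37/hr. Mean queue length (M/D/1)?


ρ = 48.37/98.97 = 0.4887
M/D/1: Lq = ρ²/(2(1−ρ)) = 0.2389/(2·0.5113) = 0.23360

Final: 0.23360


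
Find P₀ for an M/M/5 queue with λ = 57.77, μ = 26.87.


a = λ/μ = 57.77/26.87 = 2.1500; ρ = a/c = 0.4300
Σ_{k=0}^{4} a^k/k! (terms k=0..4) = 1.00000 + 2.14998 + 2.31121 + 1.65635 + 0.89028 = 8.00783
Tail: a^5/(5!(1−ρ)) = 45.93815/(120·0.5700) = 0.67161
P₀ = 1/(8.00783 + 0.67161) = 1/8.67943 = 0.115215

Final: 0.115215


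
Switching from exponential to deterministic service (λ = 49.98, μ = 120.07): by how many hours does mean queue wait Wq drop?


ρ = 49.98/120.07 = 0.4163
Wq(M/M/1) = ρ/(μ−λ) = 0.4163/70.09 = 0.005939 hr
Wq(M/D/1) = ρ/(2(μ−λ)) = 0.002969 hr
Savings = 0.005939 − 0.002969 = 0.002969 hr

Final: 0.002969 hr


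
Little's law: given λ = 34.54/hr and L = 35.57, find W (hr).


W = L/λ = 35.57/34.54 = 1.0298 hr

Final: 1.0298 hr


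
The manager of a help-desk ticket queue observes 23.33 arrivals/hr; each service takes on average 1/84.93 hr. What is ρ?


ρ = λ/μ = 23.33/84.93 = 0.2747

Final: 0.2747


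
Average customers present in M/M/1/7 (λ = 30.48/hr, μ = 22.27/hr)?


ρ = 30.48/22.27 = 1.3687
L = ρ[1 − (K+1)ρ^K + Kρ^(K+1)] / [(1−ρ)(1−ρ^(K+1))]
Numerator: 1.3687·(1 − 8·8.996285 + 7·12.312832) = 20.830341
Denominator: (-0.3687)·(-11.312832) = 4.170559
L = 20.830341/4.170559 = 4.9946

Final: 4.9946


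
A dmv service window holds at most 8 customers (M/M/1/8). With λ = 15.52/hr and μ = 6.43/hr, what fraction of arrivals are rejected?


ρ = λ/μ = 15.52/6.43 = 2.4137
P_K = (1−ρ)ρ^K/(1−ρ^(K+1)) = (-1.4137·1151.982686)/(1 − 2780.524307)
= -1628.541621/-2779.524307 = 0.585907

Final: 0.585907


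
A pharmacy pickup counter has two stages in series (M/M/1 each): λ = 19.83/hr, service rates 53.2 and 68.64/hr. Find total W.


Each node sees arrival rate λ = 19.83/hr (tandem ⇒ throughput preserved).
W₁ = 1/(μ₁−λ) = 1/(53.2−19.83) = 0.02997 hr
W₂ = 1/(μ₂−λ) = 1/(68.64−19.83) = 0.02049 hr
W_total = W₁ + W₂ = 0.02997 + 0.02049 = 0.05045 hr

Final: 0.05045 hr


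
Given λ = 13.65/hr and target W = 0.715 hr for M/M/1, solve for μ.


W = 1/(μ−λ) ⇒ μ − λ = 1/W = 1/0.715 = 1.3986
μ = λ + 1/W = 13.65 + 1.3986 = 15.0486 per hr

Final: 15.0486 /hr


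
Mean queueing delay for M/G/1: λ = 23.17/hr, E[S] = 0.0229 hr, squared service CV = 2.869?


ρ = λ·E[S] = 23.17·0.0229 = 0.5306
E[S²] = E[S]²(1+C_s²) = 0.0229²·(1+2.869) = 0.002029
Wq = λ·E[S²]/(2(1−ρ)) = 23.17·0.002029/(2·0.4694) = 0.05007 hr

Final: 0.05007 hr


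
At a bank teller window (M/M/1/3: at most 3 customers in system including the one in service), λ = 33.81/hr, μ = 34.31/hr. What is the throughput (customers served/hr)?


ρ = 0.9854; P_K = (1−ρ)ρ^3/(1−ρ^4) = 0.244522
λ_eff = λ(1 − P_K) = 33.81·(1 − 0.244522) = 33.81·0.755478 = 25.5427 /hr

Final: 25.5427 /hr


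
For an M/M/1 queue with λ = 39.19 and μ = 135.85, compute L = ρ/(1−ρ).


ρ = λ/μ = 39.19/135.85 = 0.2885
L = ρ/(1−ρ) = 0.2885/(1 − 0.2885) = 0.2885/0.7115 = 0.4054

Final: 0.4054


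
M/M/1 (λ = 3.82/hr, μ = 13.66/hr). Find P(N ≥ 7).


ρ = 3.82/13.66 = 0.2796
P(N ≥ n) = ρ^n = 0.2796^7 = 0.0001337

Final: 0.0001337


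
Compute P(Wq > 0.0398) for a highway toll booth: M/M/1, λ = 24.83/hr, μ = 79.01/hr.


ρ = 24.83/79.01 = 0.3143
P(Wq > t) = ρ·e^{−(μ−λ)t} = 0.3143·e^{−2.1564}
= 0.3143·0.115745 = 0.036375

Final: 0.036375


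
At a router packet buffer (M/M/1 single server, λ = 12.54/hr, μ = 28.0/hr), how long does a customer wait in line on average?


ρ = 12.54/28.0 = 0.4479
Wq = ρ/(μ−λ) = 0.4479/(28.0 − 12.54) = 0.4479/15.46 = 0.02897 hr

Final: 0.02897 hr


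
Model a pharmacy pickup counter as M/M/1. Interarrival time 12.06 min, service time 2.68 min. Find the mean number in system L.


λ = 60/12.06 = 4.9751 /hr
μ = 60/2.68 = 22.3881 /hr
ρ = λ/μ = 4.9751/22.3881 = 0.2222
L = ρ/(1−ρ) = 0.2222/0.7778 = 0.2857

Final: 0.2857


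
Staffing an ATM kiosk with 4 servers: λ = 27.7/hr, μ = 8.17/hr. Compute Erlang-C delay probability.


a = λ/μ = 3.3905; ρ = a/4 = 0.8476
P₀ = 0.018952 (from M/M/c formula)
C(c,a) = [a^c/(c!(1−ρ))]·P₀ = [132.13895/(24·0.1524)]·0.018952
= 36.13036·0.018952 = 0.684754

Final: 0.684754


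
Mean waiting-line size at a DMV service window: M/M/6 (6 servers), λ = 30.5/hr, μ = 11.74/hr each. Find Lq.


a = λ/μ = 2.5980; ρ = a/6 = 0.4330
P₀ = 0.073896
Lq = P₀·a^c·ρ / (c!·(1−ρ)²) = 0.073896·307.46130·0.4330/(720·0.32150)
= 0.04250

Final: 0.04250


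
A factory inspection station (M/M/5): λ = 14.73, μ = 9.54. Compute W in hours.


a = 1.5440; ρ = 0.3088; P₀ = 0.213122
Lq = P₀·a^c·ρ/(c!(1−ρ)²) = 0.01007
Wq = Lq/λ = 0.01007/14.73 = 0.0006839 hr
W = Wq + 1/μ = 0.0006839 + 0.10482 = 0.10551 hr

Final: 0.10551 hr


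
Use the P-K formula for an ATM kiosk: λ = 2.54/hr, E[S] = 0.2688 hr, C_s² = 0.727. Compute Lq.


ρ = λ·E[S] = 2.54·0.2688 = 0.6828
Lq = ρ²(1+C_s²)/(2(1−ρ)) = 0.4662·(1+0.727)/(2·0.3172)
= 0.4662·1.7270/0.6345 = 1.26879

Final: 1.26879


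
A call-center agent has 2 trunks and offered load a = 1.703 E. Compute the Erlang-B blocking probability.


B(c,a) = (a^c/c!) / Σ_{k=0}^{c} a^k/k!
a^2/2! = 1.450105
Σ terms (k=0..2): 1.00000 + 1.70300 + 1.45010 = 4.153105
B = 1.450105/4.153105 = 0.349162

Final: 0.349162


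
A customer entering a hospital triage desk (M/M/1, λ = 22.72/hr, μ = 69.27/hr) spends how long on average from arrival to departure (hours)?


W = 1/(μ−λ) = 1/(69.27 − 22.72) = 1/46.55 = 0.02148 hr

Final: 0.02148 hr


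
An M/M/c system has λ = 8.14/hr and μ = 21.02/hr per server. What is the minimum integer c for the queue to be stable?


Stability requires cμ > λ ⇔ c > λ/μ.
λ/μ = 8.14/21.02 = 0.3873
Minimum integer c = ⌊0.3873⌋ + 1 = 1
Check: 1·21.02 = 21.02 > 8.14, while 0·21.02 = 0.00 ≤ 8.14

Final: 1 servers


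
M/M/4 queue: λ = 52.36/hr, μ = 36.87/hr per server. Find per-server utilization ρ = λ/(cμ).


ρ = λ/(cμ) = 52.36/(4·36.87) = 52.36/147.48 = 0.3550

Final: 0.3550


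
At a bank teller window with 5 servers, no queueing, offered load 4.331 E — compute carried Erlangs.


B(5,4.331) = 0.228359 (Erlang-B)
Carried load = a(1 − B) = 4.331·(1 − 0.228359) = 4.331·0.771641 = 3.3420 E

Final: 3.3420 Erlangs


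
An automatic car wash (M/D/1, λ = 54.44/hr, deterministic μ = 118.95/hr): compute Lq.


ρ = 54.44/118.95 = 0.4577
M/D/1: Lq = ρ²/(2(1−ρ)) = 0.2095/(2·0.5423) = 0.19311

Final: 0.19311


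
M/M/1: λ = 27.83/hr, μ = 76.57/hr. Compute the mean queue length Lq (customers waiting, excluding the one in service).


ρ = 27.83/76.57 = 0.3635
Lq = ρ²/(1−ρ) = 0.1321/0.6365 = 0.2075

Final: 0.2075


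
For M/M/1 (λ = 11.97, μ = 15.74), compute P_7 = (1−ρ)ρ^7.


ρ = 11.97/15.74 = 0.7605
P_n = (1−ρ)·ρ^n = (1 − 0.7605)·0.7605^7 = 0.2395·0.147104 = 0.035234

Final: 0.035234


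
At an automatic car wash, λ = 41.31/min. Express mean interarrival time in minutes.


Mean interarrival time = 1/λ = 1/41.31 minute = 0.02421 minute
In minutes: 0.02421 × 1 = 0.02421 min

Final: 0.02421 min


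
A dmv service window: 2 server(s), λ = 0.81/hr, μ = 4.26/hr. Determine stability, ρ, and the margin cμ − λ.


Total capacity cμ = 2·4.26 = 8.52/hr
ρ = λ/(cμ) = 0.81/8.52 = 0.09507
Stable ⇔ ρ < 1: YES
Spare capacity = cμ − λ = 8.52 − 0.81 = 7.71/hr

Final: ρ = 0.09507; stable; margin = 7.71/hr


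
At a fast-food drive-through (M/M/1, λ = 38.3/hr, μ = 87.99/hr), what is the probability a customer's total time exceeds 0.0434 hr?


W ~ Exponential(μ−λ) for M/M/1.
μ − λ = 87.99 − 38.3 = 49.6900
P(W > t) = e^{−(μ−λ)t} = e^{−2.1565} = 0.115724

Final: 0.115724


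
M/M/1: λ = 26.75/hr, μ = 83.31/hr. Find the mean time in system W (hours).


W = 1/(μ−λ) = 1/(83.31 − 26.75) = 1/56.56 = 0.01768 hr

Final: 0.01768 hr


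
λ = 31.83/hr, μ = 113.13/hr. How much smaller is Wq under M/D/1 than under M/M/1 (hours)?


ρ = 31.83/113.13 = 0.2814
Wq(M/M/1) = ρ/(μ−λ) = 0.2814/81.30 = 0.003461 hr
Wq(M/D/1) = ρ/(2(μ−λ)) = 0.001730 hr
Savings = 0.003461 − 0.001730 = 0.001730 hr

Final: 0.001730 hr


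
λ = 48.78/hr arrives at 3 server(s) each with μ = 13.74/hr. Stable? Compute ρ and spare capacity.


Total capacity cμ = 3·13.74 = 41.22/hr
ρ = λ/(cμ) = 48.78/41.22 = 1.1834
Stable ⇔ ρ < 1: NO
Spare capacity = cμ − λ = 41.22 − 48.78 = -7.56/hr

Final: ρ = 1.1834; unstable; margin = -7.56/hr


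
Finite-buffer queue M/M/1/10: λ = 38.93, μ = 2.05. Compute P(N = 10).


ρ = λ/μ = 38.93/2.05 = 18.9902
P_K = (1−ρ)ρ^K/(1−ρ^(K+1)) = (-17.9902·6099657175071.122070)/(1 − 115833977475862.828125)
= -109734320300791.703125/-115833977475861.828125 = 0.947341

Final: 0.947341


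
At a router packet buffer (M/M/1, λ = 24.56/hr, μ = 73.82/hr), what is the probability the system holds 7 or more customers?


ρ = 24.56/73.82 = 0.3327
P(N ≥ n) = ρ^n = 0.3327^7 = 0.0004512

Final: 0.0004512


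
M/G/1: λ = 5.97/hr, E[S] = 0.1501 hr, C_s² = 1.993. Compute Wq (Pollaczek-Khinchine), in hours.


ρ = λ·E[S] = 5.97·0.1501 = 0.8961
E[S²] = E[S]²(1+C_s²) = 0.1501²·(1+1.993) = 0.067432
Wq = λ·E[S²]/(2(1−ρ)) = 5.97·0.067432/(2·0.1039) = 1.93724 hr

Final: 1.93724 hr


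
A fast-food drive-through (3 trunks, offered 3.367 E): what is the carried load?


B(3,3.367) = 0.387981 (Erlang-B)
Carried load = a(1 − B) = 3.367·(1 − 0.387981) = 3.367·0.612019 = 2.0607 E

Final: 2.0607 Erlangs
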